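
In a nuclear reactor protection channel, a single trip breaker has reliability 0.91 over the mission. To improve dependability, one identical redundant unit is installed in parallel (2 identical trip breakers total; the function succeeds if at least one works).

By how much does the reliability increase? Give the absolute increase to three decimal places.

0.082

R_before = 0.91
R_after = 1 − (1 − 0.91)^2 = 0.992
ΔR = 0.992 − 0.91 = 0.082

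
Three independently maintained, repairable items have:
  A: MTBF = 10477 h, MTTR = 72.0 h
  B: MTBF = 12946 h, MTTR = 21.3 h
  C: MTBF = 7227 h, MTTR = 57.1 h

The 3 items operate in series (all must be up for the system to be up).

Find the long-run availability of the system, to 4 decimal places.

A(A) = MTBF/(MTBF+MTTR) = 10477/(10477+72.0) = 0.993175
A(B) = MTBF/(MTBF+MTTR) = 12946/(12946+21.3) = 0.998357
A(C) = MTBF/(MTBF+MTTR) = 7227/(7227+57.1) = 0.992161
Series availability: 0.993175 × 0.998357 × 0.992161 = 0.9838

0.9838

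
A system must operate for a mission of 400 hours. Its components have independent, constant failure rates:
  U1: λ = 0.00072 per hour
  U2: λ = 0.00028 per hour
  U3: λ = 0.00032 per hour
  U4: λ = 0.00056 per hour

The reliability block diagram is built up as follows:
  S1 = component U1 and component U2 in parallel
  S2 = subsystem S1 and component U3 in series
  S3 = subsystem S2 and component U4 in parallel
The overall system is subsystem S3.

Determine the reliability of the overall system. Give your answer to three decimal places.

R(U1) = exp(−0.00072 × 400) = 0.74976
R(U2) = exp(−0.00028 × 400) = 0.89404
R(U3) = exp(−0.00032 × 400) = 0.87985
R(U4) = exp(−0.00056 × 400) = 0.79932
Parallel (U1 and U2): 1 − (1 − 0.74976)(1 − 0.89404) = 0.97348
Series ([0.97348] and U3): 0.97348 × 0.87985 = 0.85652
Parallel ([0.85652] and U4): 1 − (1 − 0.85652)(1 − 0.79932) = 0.971

0.971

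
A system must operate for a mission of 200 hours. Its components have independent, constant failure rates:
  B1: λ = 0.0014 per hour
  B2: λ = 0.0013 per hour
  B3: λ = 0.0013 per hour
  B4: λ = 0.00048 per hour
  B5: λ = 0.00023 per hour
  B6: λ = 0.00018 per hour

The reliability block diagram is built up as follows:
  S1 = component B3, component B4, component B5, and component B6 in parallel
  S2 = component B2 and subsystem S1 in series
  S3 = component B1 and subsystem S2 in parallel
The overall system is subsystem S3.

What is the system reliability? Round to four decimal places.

0.9441

R(B1) = exp(−0.0014 × 200) = 0.755784
R(B2) = exp(−0.0013 × 200) = 0.771052
R(B3) = exp(−0.0013 × 200) = 0.771052
R(B4) = exp(−0.00048 × 200) = 0.908464
R(B5) = exp(−0.00023 × 200) = 0.955042
R(B6) = exp(−0.00018 × 200) = 0.964640
Parallel (B3, B4, B5, and B6): 1 − (1 − 0.771052)(1 − 0.908464)(1 − 0.955042)(1 − 0.964640) = 0.999967
Series (B2 and [0.999967]): 0.771052 × 0.999967 = 0.771027
Parallel (B1 and [0.771027]): 1 − (1 − 0.755784)(1 − 0.771027) = 0.9441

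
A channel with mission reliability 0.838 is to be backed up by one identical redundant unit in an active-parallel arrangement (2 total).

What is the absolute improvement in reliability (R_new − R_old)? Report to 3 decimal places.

R_before = 0.838
R_after = 1 − (1 − 0.838)^2 = 0.974
ΔR = 0.974 − 0.838 = 0.136

0.136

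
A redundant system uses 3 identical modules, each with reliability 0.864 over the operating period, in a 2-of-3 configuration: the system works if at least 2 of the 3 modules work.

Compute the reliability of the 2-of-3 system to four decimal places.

0.9495

R = Σ_{i=2}^{3} C(3,i) p^i (1−p)^{3−i} with p = 0.864
C(3,2)·0.864^2·0.136^1 = 0.304570
C(3,3)·0.864^3·0.136^0 = 0.644973
Sum = 0.9495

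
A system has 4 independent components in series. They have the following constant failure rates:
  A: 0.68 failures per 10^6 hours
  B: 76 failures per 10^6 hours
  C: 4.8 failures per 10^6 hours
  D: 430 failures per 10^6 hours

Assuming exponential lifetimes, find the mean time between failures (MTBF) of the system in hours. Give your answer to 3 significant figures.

Series of exponential components: λ_sys = Σ λ_i
λ_sys = 0.00000068 + 0.000076 + 0.0000048 + 0.00043 = 5.1148e-04 /h
MTBF = 1 / λ_sys = 1960 h

1960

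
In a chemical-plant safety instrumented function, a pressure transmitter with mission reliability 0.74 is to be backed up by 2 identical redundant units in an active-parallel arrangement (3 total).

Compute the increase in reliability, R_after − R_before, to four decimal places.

R_before = 0.74
R_after = 1 − (1 − 0.74)^3 = 0.9824
ΔR = 0.9824 − 0.74 = 0.2424

0.2424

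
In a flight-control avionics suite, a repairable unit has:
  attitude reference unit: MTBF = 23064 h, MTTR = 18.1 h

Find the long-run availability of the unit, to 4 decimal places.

A(attitude reference unit) = MTBF/(MTBF+MTTR) = 23064/(23064+18.1) = 0.9992

0.9992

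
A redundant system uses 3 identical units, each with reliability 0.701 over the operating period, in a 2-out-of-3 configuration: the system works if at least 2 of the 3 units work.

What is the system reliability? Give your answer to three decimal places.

R = Σ_{i=2}^{3} C(3,i) p^i (1−p)^{3−i} with p = 0.701
C(3,2)·0.701^2·0.299^1 = 0.44079
C(3,3)·0.701^3·0.299^0 = 0.34447
Sum = 0.785

0.785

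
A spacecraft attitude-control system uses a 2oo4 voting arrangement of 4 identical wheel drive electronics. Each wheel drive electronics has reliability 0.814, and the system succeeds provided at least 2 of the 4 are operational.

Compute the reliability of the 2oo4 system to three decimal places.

0.978

R = Σ_{i=2}^{4} C(4,i) p^i (1−p)^{4−i} with p = 0.814
C(4,2)·0.814^2·0.186^2 = 0.13754
C(4,3)·0.814^3·0.186^1 = 0.40128
C(4,4)·0.814^4·0.186^0 = 0.43903
Sum = 0.978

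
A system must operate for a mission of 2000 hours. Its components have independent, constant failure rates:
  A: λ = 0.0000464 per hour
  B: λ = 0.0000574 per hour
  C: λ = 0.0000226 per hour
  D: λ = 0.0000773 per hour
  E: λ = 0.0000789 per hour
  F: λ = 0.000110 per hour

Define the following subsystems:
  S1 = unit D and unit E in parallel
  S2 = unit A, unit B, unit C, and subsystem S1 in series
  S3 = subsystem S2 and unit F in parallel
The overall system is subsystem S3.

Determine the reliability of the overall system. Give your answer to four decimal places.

0.9527

R(A) = exp(−0.0000464 × 2000) = 0.911376
R(B) = exp(−0.0000574 × 2000) = 0.891544
R(C) = exp(−0.0000226 × 2000) = 0.955806
R(D) = exp(−0.0000773 × 2000) = 0.856758
R(E) = exp(−0.0000789 × 2000) = 0.854021
R(F) = exp(−0.000110 × 2000) = 0.802519
Parallel (D and E): 1 − (1 − 0.856758)(1 − 0.854021) = 0.979090
Series (A, B, C, and [0.979090]): 0.911376 × 0.891544 × 0.955806 × 0.979090 = 0.760384
Parallel ([0.760384] and F): 1 − (1 − 0.760384)(1 − 0.802519) = 0.9527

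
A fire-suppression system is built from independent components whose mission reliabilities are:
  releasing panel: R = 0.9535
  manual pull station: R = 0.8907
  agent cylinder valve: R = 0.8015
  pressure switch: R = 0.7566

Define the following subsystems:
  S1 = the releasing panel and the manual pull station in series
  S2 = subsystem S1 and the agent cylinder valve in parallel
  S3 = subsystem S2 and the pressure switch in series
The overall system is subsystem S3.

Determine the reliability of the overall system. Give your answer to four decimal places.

Series (releasing panel and manual pull station): 0.953500 × 0.890700 = 0.849282
Parallel ([0.849282] and agent cylinder valve): 1 − (1 − 0.849282)(1 − 0.801500) = 0.970082
Series ([0.970082] and pressure switch): 0.970082 × 0.756600 = 0.7340

0.7340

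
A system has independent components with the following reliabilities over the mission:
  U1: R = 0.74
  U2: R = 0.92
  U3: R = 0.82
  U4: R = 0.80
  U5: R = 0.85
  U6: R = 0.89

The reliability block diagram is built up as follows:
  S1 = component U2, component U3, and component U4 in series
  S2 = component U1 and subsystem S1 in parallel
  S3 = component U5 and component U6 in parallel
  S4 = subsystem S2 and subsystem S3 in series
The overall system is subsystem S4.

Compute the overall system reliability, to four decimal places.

Series (U2, U3, and U4): 0.920000 × 0.820000 × 0.800000 = 0.603520
Parallel (U1 and [0.603520]): 1 − (1 − 0.740000)(1 − 0.603520) = 0.896915
Parallel (U5 and U6): 1 − (1 − 0.850000)(1 − 0.890000) = 0.983500
Series ([0.896915] and [0.983500]): 0.896915 × 0.983500 = 0.8821

0.8821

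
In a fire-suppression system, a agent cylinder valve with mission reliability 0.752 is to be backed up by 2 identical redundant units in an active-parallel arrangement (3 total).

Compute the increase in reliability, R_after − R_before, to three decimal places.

0.233

R_before = 0.752
R_after = 1 − (1 − 0.752)^3 = 0.985
ΔR = 0.985 − 0.752 = 0.233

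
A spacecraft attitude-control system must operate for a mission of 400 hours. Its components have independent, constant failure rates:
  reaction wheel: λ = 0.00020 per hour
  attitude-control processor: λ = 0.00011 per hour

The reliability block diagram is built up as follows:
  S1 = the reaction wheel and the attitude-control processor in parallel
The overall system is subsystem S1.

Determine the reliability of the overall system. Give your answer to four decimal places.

R(reaction wheel) = exp(−0.00020 × 400) = 0.923116
R(attitude-control processor) = exp(−0.00011 × 400) = 0.956954
Parallel (reaction wheel and attitude-control processor): 1 − (1 − 0.923116)(1 − 0.956954) = 0.9967

0.9967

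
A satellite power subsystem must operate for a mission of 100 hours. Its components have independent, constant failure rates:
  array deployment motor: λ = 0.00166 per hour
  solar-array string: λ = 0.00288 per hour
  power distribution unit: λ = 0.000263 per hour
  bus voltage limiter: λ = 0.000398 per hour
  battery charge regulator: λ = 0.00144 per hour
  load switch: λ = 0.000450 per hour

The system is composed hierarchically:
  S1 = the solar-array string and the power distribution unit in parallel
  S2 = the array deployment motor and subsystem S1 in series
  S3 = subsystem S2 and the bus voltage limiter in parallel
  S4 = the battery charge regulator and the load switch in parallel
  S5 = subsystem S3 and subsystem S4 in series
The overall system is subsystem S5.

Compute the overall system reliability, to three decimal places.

0.988

R(array deployment motor) = exp(−0.00166 × 100) = 0.84705
R(solar-array string) = exp(−0.00288 × 100) = 0.74976
R(power distribution unit) = exp(−0.000263 × 100) = 0.97404
R(bus voltage limiter) = exp(−0.000398 × 100) = 0.96098
R(battery charge regulator) = exp(−0.00144 × 100) = 0.86589
R(load switch) = exp(−0.000450 × 100) = 0.95600
Parallel (solar-array string and power distribution unit): 1 − (1 − 0.74976)(1 − 0.97404) = 0.99350
Series (array deployment motor and [0.99350]): 0.84705 × 0.99350 = 0.84154
Parallel ([0.84154] and bus voltage limiter): 1 − (1 − 0.84154)(1 − 0.96098) = 0.99382
Parallel (battery charge regulator and load switch): 1 − (1 − 0.86589)(1 − 0.95600) = 0.99410
Series ([0.99382] and [0.99410]): 0.99382 × 0.99410 = 0.988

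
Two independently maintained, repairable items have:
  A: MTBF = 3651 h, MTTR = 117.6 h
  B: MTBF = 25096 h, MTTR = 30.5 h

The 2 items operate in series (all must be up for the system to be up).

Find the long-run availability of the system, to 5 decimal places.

A(A) = MTBF/(MTBF+MTTR) = 3651/(3651+117.6) = 0.968795
A(B) = MTBF/(MTBF+MTTR) = 25096/(25096+30.5) = 0.998786
Series availability: 0.968795 × 0.998786 = 0.96762

0.96762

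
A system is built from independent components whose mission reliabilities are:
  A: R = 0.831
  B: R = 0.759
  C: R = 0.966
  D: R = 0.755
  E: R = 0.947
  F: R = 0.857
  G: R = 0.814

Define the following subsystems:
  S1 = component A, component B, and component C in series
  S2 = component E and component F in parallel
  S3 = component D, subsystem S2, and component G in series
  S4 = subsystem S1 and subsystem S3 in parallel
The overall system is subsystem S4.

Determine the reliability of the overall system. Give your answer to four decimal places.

0.8476

Series (A, B, and C): 0.831000 × 0.759000 × 0.966000 = 0.609284
Parallel (E and F): 1 − (1 − 0.947000)(1 − 0.857000) = 0.992421
Series (D, [0.992421], and G): 0.755000 × 0.992421 × 0.814000 = 0.609912
Parallel ([0.609284] and [0.609912]): 1 − (1 − 0.609284)(1 − 0.609912) = 0.8476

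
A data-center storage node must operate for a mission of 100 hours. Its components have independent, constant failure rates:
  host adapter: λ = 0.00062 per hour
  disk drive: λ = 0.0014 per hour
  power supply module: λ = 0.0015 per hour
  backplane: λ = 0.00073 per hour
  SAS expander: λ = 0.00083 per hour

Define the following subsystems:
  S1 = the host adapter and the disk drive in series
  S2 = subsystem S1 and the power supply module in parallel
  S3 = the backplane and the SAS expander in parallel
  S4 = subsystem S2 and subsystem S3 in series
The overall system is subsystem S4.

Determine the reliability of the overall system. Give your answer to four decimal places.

R(host adapter) = exp(−0.00062 × 100) = 0.939883
R(disk drive) = exp(−0.0014 × 100) = 0.869358
R(power supply module) = exp(−0.0015 × 100) = 0.860708
R(backplane) = exp(−0.00073 × 100) = 0.929601
R(SAS expander) = exp(−0.00083 × 100) = 0.920351
Series (host adapter and disk drive): 0.939883 × 0.869358 = 0.817095
Parallel ([0.817095] and power supply module): 1 − (1 − 0.817095)(1 − 0.860708) = 0.974523
Parallel (backplane and SAS expander): 1 − (1 − 0.929601)(1 − 0.920351) = 0.994393
Series ([0.974523] and [0.994393]): 0.974523 × 0.994393 = 0.9691

0.9691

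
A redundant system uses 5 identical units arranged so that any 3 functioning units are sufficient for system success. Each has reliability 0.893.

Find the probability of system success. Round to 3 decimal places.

R = Σ_{i=3}^{5} C(5,i) p^i (1−p)^{5−i} with p = 0.893
C(5,3)·0.893^3·0.107^2 = 0.08153
C(5,4)·0.893^4·0.107^1 = 0.34022
C(5,5)·0.893^5·0.107^0 = 0.56788
Sum = 0.990

0.990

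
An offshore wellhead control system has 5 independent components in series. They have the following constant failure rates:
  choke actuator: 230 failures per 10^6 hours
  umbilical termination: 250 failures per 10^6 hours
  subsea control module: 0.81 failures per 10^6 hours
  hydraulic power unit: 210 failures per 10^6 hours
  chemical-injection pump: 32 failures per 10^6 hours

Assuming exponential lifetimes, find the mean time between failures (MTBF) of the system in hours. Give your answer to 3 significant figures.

Series of exponential components: λ_sys = Σ λ_i
λ_sys = 0.00023 + 0.00025 + 0.00000081 + 0.00021 + 0.000032 = 7.2281e-04 /h
MTBF = 1 / λ_sys = 1380 h

1380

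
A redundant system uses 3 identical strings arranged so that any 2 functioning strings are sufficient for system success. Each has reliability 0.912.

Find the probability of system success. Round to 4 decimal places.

0.9781

R = Σ_{i=2}^{3} C(3,i) p^i (1−p)^{3−i} with p = 0.912
C(3,2)·0.912^2·0.088^1 = 0.219580
C(3,3)·0.912^3·0.088^0 = 0.758551
Sum = 0.9781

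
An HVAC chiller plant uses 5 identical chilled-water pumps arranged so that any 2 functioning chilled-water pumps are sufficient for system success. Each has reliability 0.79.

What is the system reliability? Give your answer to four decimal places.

0.9919

R = Σ_{i=2}^{5} C(5,i) p^i (1−p)^{5−i} with p = 0.79
C(5,2)·0.79^2·0.21^3 = 0.057798
C(5,3)·0.79^3·0.21^2 = 0.217430
C(5,4)·0.79^4·0.21^1 = 0.408976
C(5,5)·0.79^5·0.21^0 = 0.307706
Sum = 0.9919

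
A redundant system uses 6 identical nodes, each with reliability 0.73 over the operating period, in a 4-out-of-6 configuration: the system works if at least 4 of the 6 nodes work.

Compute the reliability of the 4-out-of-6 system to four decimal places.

R = Σ_{i=4}^{6} C(6,i) p^i (1−p)^{6−i} with p = 0.73
C(6,4)·0.73^4·0.27^2 = 0.310535
C(6,5)·0.73^5·0.27^1 = 0.335838
C(6,6)·0.73^6·0.27^0 = 0.151334
Sum = 0.7977

0.7977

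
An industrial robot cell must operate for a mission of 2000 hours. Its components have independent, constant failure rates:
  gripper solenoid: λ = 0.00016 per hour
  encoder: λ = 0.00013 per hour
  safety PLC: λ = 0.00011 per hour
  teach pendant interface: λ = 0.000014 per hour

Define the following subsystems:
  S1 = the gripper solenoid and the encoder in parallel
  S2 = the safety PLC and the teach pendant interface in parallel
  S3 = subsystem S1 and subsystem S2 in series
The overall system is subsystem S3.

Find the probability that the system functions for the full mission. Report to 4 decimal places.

R(gripper solenoid) = exp(−0.00016 × 2000) = 0.726149
R(encoder) = exp(−0.00013 × 2000) = 0.771052
R(safety PLC) = exp(−0.00011 × 2000) = 0.802519
R(teach pendant interface) = exp(−0.000014 × 2000) = 0.972388
Parallel (gripper solenoid and encoder): 1 − (1 − 0.726149)(1 − 0.771052) = 0.937302
Parallel (safety PLC and teach pendant interface): 1 − (1 − 0.802519)(1 − 0.972388) = 0.994547
Series ([0.937302] and [0.994547]): 0.937302 × 0.994547 = 0.9322

0.9322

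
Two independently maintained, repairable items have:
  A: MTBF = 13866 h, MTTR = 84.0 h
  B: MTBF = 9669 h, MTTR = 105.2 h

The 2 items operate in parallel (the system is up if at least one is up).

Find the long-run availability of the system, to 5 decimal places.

A(A) = MTBF/(MTBF+MTTR) = 13866/(13866+84.0) = 0.993978
A(B) = MTBF/(MTBF+MTTR) = 9669/(9669+105.2) = 0.989237
Parallel availability: 1 − (1 − 0.993978)(1 − 0.989237) = 0.99994

0.99994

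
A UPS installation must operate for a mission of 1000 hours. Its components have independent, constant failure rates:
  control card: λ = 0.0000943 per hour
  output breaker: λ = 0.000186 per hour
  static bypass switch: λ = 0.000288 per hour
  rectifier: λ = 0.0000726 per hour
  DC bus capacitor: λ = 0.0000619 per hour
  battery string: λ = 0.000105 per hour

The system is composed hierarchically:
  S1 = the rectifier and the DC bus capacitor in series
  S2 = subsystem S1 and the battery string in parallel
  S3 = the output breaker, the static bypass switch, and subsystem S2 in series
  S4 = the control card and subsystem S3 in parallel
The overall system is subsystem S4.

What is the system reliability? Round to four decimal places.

R(control card) = exp(−0.0000943 × 1000) = 0.910010
R(output breaker) = exp(−0.000186 × 1000) = 0.830274
R(static bypass switch) = exp(−0.000288 × 1000) = 0.749762
R(rectifier) = exp(−0.0000726 × 1000) = 0.929973
R(DC bus capacitor) = exp(−0.0000619 × 1000) = 0.939977
R(battery string) = exp(−0.000105 × 1000) = 0.900325
Series (rectifier and DC bus capacitor): 0.929973 × 0.939977 = 0.874153
Parallel ([0.874153] and battery string): 1 − (1 − 0.874153)(1 − 0.900325) = 0.987456
Series (output breaker, static bypass switch, and [0.987456]): 0.830274 × 0.749762 × 0.987456 = 0.614699
Parallel (control card and [0.614699]): 1 − (1 − 0.910010)(1 − 0.614699) = 0.9653

0.9653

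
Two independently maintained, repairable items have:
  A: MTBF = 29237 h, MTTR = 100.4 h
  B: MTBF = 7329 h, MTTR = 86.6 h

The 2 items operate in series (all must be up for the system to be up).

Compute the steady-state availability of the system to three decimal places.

0.985

A(A) = MTBF/(MTBF+MTTR) = 29237/(29237+100.4) = 0.996578
A(B) = MTBF/(MTBF+MTTR) = 7329/(7329+86.6) = 0.988322
Series availability: 0.996578 × 0.988322 = 0.985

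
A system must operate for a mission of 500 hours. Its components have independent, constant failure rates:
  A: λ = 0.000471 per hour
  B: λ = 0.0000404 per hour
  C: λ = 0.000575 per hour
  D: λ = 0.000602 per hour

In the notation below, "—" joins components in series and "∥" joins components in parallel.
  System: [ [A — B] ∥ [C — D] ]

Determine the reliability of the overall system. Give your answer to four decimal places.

R(A) = exp(−0.000471 × 500) = 0.790176
R(B) = exp(−0.0000404 × 500) = 0.980003
R(C) = exp(−0.000575 × 500) = 0.750137
R(D) = exp(−0.000602 × 500) = 0.740078
Series (A and B): 0.790176 × 0.980003 = 0.774375
Series (C and D): 0.750137 × 0.740078 = 0.555160
Parallel ([0.774375] and [0.555160]): 1 − (1 − 0.774375)(1 − 0.555160) = 0.8996

0.8996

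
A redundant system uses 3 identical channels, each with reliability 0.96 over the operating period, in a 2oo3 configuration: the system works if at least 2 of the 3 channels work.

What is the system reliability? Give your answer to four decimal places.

R = Σ_{i=2}^{3} C(3,i) p^i (1−p)^{3−i} with p = 0.96
C(3,2)·0.96^2·0.04^1 = 0.110592
C(3,3)·0.96^3·0.04^0 = 0.884736
Sum = 0.9953

0.9953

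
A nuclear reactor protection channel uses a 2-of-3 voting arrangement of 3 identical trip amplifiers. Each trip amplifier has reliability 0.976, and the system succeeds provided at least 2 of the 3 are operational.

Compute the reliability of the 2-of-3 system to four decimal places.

0.9983

R = Σ_{i=2}^{3} C(3,i) p^i (1−p)^{3−i} with p = 0.976
C(3,2)·0.976^2·0.024^1 = 0.068585
C(3,3)·0.976^3·0.024^0 = 0.929714
Sum = 0.9983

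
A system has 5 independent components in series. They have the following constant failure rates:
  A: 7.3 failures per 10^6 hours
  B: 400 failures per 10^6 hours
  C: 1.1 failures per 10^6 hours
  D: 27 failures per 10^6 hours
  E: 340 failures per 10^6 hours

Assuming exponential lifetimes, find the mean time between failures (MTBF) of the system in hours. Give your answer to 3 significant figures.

Series of exponential components: λ_sys = Σ λ_i
λ_sys = 0.0000073 + 0.00040 + 0.0000011 + 0.000027 + 0.00034 = 7.7540e-04 /h
MTBF = 1 / λ_sys = 1290 h

1290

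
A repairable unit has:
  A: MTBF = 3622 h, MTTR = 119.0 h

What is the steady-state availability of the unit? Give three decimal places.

A(A) = MTBF/(MTBF+MTTR) = 3622/(3622+119.0) = 0.968

0.968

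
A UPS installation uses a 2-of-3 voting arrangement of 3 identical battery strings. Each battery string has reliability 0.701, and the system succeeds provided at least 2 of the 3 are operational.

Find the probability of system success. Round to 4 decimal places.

R = Σ_{i=2}^{3} C(3,i) p^i (1−p)^{3−i} with p = 0.701
C(3,2)·0.701^2·0.299^1 = 0.440787
C(3,3)·0.701^3·0.299^0 = 0.344472
Sum = 0.7853

0.7853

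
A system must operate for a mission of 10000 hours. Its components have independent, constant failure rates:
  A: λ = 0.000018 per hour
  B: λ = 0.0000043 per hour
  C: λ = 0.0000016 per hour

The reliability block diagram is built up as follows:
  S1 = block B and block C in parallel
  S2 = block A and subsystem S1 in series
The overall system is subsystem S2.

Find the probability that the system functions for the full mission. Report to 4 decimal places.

0.8347

R(A) = exp(−0.000018 × 10000) = 0.835270
R(B) = exp(−0.0000043 × 10000) = 0.957911
R(C) = exp(−0.0000016 × 10000) = 0.984127
Parallel (B and C): 1 − (1 − 0.957911)(1 − 0.984127) = 0.999332
Series (A and [0.999332]): 0.835270 × 0.999332 = 0.8347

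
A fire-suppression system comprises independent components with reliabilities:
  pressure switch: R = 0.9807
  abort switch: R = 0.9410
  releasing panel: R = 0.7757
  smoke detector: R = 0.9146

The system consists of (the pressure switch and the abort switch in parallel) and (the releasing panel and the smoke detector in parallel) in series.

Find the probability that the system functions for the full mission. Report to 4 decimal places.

Parallel (pressure switch and abort switch): 1 − (1 − 0.980700)(1 − 0.941000) = 0.998861
Parallel (releasing panel and smoke detector): 1 − (1 − 0.775700)(1 − 0.914600) = 0.980845
Series ([0.998861] and [0.980845]): 0.998861 × 0.980845 = 0.9797

0.9797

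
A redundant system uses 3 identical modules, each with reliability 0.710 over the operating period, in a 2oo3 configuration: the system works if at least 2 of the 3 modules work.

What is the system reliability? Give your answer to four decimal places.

R = Σ_{i=2}^{3} C(3,i) p^i (1−p)^{3−i} with p = 0.710
C(3,2)·0.710^2·0.290^1 = 0.438567
C(3,3)·0.710^3·0.290^0 = 0.357911
Sum = 0.7965

0.7965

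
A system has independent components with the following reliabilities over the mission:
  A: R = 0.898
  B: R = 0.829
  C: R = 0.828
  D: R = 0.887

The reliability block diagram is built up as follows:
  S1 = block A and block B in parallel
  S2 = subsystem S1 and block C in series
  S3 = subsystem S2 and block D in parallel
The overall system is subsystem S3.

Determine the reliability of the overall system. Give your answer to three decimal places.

Parallel (A and B): 1 − (1 − 0.89800)(1 − 0.82900) = 0.98256
Series ([0.98256] and C): 0.98256 × 0.82800 = 0.81356
Parallel ([0.81356] and D): 1 − (1 − 0.81356)(1 − 0.88700) = 0.979

0.979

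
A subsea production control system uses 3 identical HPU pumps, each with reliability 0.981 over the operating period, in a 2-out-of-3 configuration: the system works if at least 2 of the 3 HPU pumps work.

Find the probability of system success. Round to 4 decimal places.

0.9989

R = Σ_{i=2}^{3} C(3,i) p^i (1−p)^{3−i} with p = 0.981
C(3,2)·0.981^2·0.019^1 = 0.054855
C(3,3)·0.981^3·0.019^0 = 0.944076
Sum = 0.9989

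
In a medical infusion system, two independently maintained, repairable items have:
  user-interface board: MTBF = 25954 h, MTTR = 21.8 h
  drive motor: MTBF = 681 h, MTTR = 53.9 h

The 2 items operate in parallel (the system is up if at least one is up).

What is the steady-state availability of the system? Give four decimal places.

0.9999

A(user-interface board) = MTBF/(MTBF+MTTR) = 25954/(25954+21.8) = 0.999161
A(drive motor) = MTBF/(MTBF+MTTR) = 681/(681+53.9) = 0.926657
Parallel availability: 1 − (1 − 0.999161)(1 − 0.926657) = 0.9999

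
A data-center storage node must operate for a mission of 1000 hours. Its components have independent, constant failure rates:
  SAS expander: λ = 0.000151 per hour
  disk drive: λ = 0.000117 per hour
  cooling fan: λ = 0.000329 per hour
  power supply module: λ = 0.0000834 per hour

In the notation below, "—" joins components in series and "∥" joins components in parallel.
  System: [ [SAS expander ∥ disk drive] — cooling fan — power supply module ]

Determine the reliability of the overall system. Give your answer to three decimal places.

R(SAS expander) = exp(−0.000151 × 1000) = 0.85985
R(disk drive) = exp(−0.000117 × 1000) = 0.88959
R(cooling fan) = exp(−0.000329 × 1000) = 0.71964
R(power supply module) = exp(−0.0000834 × 1000) = 0.91998
Parallel (SAS expander and disk drive): 1 − (1 − 0.85985)(1 − 0.88959) = 0.98453
Series ([0.98453], cooling fan, and power supply module): 0.98453 × 0.71964 × 0.91998 = 0.652

0.652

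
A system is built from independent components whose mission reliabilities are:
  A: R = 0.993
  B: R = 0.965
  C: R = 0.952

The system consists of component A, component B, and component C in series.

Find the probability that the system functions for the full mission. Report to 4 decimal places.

Series (A, B, and C): 0.993000 × 0.965000 × 0.952000 = 0.9122

0.9122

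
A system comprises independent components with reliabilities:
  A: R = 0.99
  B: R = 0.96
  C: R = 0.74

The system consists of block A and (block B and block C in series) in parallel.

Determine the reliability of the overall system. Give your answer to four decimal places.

0.9971

Series (B and C): 0.960000 × 0.740000 = 0.710400
Parallel (A and [0.710400]): 1 − (1 − 0.990000)(1 − 0.710400) = 0.9971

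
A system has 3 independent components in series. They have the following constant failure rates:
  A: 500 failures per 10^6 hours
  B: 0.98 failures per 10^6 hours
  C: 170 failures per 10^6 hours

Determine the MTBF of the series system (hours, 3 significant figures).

Series of exponential components: λ_sys = Σ λ_i
λ_sys = 0.00050 + 0.00000098 + 0.00017 = 6.7098e-04 /h
MTBF = 1 / λ_sys = 1490 h

1490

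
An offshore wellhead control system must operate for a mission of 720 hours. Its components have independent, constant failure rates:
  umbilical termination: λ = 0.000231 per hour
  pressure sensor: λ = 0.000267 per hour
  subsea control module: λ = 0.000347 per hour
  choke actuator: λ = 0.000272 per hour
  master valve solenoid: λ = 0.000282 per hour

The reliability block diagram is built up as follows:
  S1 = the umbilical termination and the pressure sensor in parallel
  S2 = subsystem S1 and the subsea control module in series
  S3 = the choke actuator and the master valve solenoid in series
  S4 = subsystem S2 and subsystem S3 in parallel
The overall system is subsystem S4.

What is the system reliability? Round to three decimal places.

0.920

R(umbilical termination) = exp(−0.000231 × 720) = 0.84678
R(pressure sensor) = exp(−0.000267 × 720) = 0.82511
R(subsea control module) = exp(−0.000347 × 720) = 0.77893
R(choke actuator) = exp(−0.000272 × 720) = 0.82214
R(master valve solenoid) = exp(−0.000282 × 720) = 0.81625
Parallel (umbilical termination and pressure sensor): 1 − (1 − 0.84678)(1 − 0.82511) = 0.97320
Series ([0.97320] and subsea control module): 0.97320 × 0.77893 = 0.75805
Series (choke actuator and master valve solenoid): 0.82214 × 0.81625 = 0.67107
Parallel ([0.75805] and [0.67107]): 1 − (1 − 0.75805)(1 − 0.67107) = 0.920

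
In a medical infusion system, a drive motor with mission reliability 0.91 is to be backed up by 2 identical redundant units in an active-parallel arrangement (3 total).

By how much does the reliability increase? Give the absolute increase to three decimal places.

R_before = 0.91
R_after = 1 − (1 − 0.91)^3 = 0.999
ΔR = 0.999 − 0.91 = 0.089

0.089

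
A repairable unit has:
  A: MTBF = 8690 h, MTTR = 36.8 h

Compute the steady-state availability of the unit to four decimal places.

0.9958

A(A) = MTBF/(MTBF+MTTR) = 8690/(8690+36.8) = 0.9958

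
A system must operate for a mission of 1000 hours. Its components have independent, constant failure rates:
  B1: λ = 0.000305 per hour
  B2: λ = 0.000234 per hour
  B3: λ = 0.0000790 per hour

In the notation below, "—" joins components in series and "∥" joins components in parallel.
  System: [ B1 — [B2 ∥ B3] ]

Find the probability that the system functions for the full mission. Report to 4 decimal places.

0.7254

R(B1) = exp(−0.000305 × 1000) = 0.737123
R(B2) = exp(−0.000234 × 1000) = 0.791362
R(B3) = exp(−0.0000790 × 1000) = 0.924040
Parallel (B2 and B3): 1 − (1 − 0.791362)(1 − 0.924040) = 0.984152
Series (B1 and [0.984152]): 0.737123 × 0.984152 = 0.7254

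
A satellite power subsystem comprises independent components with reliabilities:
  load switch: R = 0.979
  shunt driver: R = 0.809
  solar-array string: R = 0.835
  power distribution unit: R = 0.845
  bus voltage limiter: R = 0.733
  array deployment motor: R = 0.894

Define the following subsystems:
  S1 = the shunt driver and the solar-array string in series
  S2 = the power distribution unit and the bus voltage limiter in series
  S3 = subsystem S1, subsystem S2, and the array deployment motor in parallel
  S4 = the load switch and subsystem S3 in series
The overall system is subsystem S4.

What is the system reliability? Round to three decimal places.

0.966

Series (shunt driver and solar-array string): 0.80900 × 0.83500 = 0.67552
Series (power distribution unit and bus voltage limiter): 0.84500 × 0.73300 = 0.61939
Parallel ([0.67552], [0.61939], and array deployment motor): 1 − (1 − 0.67552)(1 − 0.61939)(1 − 0.89400) = 0.98691
Series (load switch and [0.98691]): 0.97900 × 0.98691 = 0.966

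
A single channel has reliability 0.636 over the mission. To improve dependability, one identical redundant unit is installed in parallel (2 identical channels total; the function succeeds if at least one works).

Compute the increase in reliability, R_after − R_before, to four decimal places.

R_before = 0.636
R_after = 1 − (1 − 0.636)^2 = 0.8675
ΔR = 0.8675 − 0.636 = 0.2315

0.2315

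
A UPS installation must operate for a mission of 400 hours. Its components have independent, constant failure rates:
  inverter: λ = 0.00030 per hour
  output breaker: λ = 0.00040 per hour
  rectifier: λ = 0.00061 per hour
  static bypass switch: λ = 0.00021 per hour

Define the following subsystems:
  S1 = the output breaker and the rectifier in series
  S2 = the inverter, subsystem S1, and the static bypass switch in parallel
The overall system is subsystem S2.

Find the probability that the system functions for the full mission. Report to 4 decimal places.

0.9970

R(inverter) = exp(−0.00030 × 400) = 0.886920
R(output breaker) = exp(−0.00040 × 400) = 0.852144
R(rectifier) = exp(−0.00061 × 400) = 0.783488
R(static bypass switch) = exp(−0.00021 × 400) = 0.919431
Series (output breaker and rectifier): 0.852144 × 0.783488 = 0.667645
Parallel (inverter, [0.667645], and static bypass switch): 1 − (1 − 0.886920)(1 − 0.667645)(1 − 0.919431) = 0.9970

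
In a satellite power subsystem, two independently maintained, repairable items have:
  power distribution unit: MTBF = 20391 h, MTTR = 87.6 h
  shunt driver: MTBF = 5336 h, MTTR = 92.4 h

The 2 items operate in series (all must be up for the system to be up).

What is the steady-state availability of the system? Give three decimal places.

A(power distribution unit) = MTBF/(MTBF+MTTR) = 20391/(20391+87.6) = 0.995722
A(shunt driver) = MTBF/(MTBF+MTTR) = 5336/(5336+92.4) = 0.982978
Series availability: 0.995722 × 0.982978 = 0.979

0.979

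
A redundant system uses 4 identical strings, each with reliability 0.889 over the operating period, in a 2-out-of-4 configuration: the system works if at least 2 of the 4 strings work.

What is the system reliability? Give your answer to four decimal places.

0.9950

R = Σ_{i=2}^{4} C(4,i) p^i (1−p)^{4−i} with p = 0.889
C(4,2)·0.889^2·0.111^2 = 0.058425
C(4,3)·0.889^3·0.111^1 = 0.311952
C(4,4)·0.889^4·0.111^0 = 0.624607
Sum = 0.9950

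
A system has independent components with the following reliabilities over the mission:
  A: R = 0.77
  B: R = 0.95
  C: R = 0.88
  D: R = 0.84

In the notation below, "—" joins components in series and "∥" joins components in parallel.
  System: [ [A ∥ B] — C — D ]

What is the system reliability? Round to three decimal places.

Parallel (A and B): 1 − (1 − 0.77000)(1 − 0.95000) = 0.98850
Series ([0.98850], C, and D): 0.98850 × 0.88000 × 0.84000 = 0.731

0.731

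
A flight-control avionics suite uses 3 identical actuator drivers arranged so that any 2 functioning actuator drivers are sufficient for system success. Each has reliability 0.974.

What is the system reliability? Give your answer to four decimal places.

R = Σ_{i=2}^{3} C(3,i) p^i (1−p)^{3−i} with p = 0.974
C(3,2)·0.974^2·0.026^1 = 0.073997
C(3,3)·0.974^3·0.026^0 = 0.924010
Sum = 0.9980

0.9980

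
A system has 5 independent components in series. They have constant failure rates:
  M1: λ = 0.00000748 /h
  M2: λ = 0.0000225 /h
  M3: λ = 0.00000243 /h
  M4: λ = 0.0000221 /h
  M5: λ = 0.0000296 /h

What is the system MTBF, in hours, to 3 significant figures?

Series of exponential components: λ_sys = Σ λ_i
λ_sys = 0.00000748 + 0.0000225 + 0.00000243 + 0.0000221 + 0.0000296 = 8.4110e-05 /h
MTBF = 1 / λ_sys = 11900 h

11900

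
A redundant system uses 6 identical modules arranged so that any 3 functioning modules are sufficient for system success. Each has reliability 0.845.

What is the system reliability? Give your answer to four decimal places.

0.9934

R = Σ_{i=3}^{6} C(6,i) p^i (1−p)^{6−i} with p = 0.845
C(6,3)·0.845^3·0.155^3 = 0.044936
C(6,4)·0.845^4·0.155^2 = 0.183731
C(6,5)·0.845^5·0.155^1 = 0.400651
C(6,6)·0.845^6·0.155^0 = 0.364033
Sum = 0.9934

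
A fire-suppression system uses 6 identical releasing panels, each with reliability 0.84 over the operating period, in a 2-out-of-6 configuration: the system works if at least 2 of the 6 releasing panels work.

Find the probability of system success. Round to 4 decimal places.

0.9995

R = Σ_{i=2}^{6} C(6,i) p^i (1−p)^{6−i} with p = 0.84
C(6,2)·0.84^2·0.16^4 = 0.006936
C(6,3)·0.84^3·0.16^3 = 0.048554
C(6,4)·0.84^4·0.16^2 = 0.191183
C(6,5)·0.84^5·0.16^1 = 0.401483
C(6,6)·0.84^6·0.16^0 = 0.351298
Sum = 0.9995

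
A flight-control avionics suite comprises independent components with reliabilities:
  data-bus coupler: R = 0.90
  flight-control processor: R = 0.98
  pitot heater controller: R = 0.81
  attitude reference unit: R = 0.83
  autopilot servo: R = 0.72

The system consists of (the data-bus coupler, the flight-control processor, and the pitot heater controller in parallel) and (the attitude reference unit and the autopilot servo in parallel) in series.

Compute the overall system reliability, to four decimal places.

0.9520

Parallel (data-bus coupler, flight-control processor, and pitot heater controller): 1 − (1 − 0.900000)(1 − 0.980000)(1 − 0.810000) = 0.999620
Parallel (attitude reference unit and autopilot servo): 1 − (1 − 0.830000)(1 − 0.720000) = 0.952400
Series ([0.999620] and [0.952400]): 0.999620 × 0.952400 = 0.9520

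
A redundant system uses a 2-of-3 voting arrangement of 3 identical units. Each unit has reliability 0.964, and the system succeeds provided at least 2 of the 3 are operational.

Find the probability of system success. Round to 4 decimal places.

R = Σ_{i=2}^{3} C(3,i) p^i (1−p)^{3−i} with p = 0.964
C(3,2)·0.964^2·0.036^1 = 0.100364
C(3,3)·0.964^3·0.036^0 = 0.895841
Sum = 0.9962

0.9962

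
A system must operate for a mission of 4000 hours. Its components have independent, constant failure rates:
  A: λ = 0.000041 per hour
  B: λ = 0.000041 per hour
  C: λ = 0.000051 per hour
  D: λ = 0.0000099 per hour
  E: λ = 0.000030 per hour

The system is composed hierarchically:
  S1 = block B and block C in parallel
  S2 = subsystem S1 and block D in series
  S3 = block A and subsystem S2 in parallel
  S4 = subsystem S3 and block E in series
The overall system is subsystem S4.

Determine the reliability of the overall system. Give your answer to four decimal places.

0.8781

R(A) = exp(−0.000041 × 4000) = 0.848742
R(B) = exp(−0.000041 × 4000) = 0.848742
R(C) = exp(−0.000051 × 4000) = 0.815462
R(D) = exp(−0.0000099 × 4000) = 0.961174
R(E) = exp(−0.000030 × 4000) = 0.886920
Parallel (B and C): 1 − (1 − 0.848742)(1 − 0.815462) = 0.972087
Series ([0.972087] and D): 0.972087 × 0.961174 = 0.934345
Parallel (A and [0.934345]): 1 − (1 − 0.848742)(1 − 0.934345) = 0.990069
Series ([0.990069] and E): 0.990069 × 0.886920 = 0.8781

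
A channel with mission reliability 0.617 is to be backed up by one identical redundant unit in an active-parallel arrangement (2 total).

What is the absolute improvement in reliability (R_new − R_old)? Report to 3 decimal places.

0.236

R_before = 0.617
R_after = 1 − (1 − 0.617)^2 = 0.853
ΔR = 0.853 − 0.617 = 0.236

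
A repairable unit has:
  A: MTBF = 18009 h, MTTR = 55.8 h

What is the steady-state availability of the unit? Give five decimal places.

A(A) = MTBF/(MTBF+MTTR) = 18009/(18009+55.8) = 0.99691

0.99691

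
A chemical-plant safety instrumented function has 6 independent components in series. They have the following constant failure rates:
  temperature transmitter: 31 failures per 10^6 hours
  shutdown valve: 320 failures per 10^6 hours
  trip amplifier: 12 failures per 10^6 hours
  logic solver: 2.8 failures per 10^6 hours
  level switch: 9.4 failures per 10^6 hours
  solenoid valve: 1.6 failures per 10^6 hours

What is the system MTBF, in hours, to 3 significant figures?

2650

Series of exponential components: λ_sys = Σ λ_i
λ_sys = 0.000031 + 0.00032 + 0.000012 + 0.0000028 + 0.0000094 + 0.0000016 = 3.7680e-04 /h
MTBF = 1 / λ_sys = 2650 h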